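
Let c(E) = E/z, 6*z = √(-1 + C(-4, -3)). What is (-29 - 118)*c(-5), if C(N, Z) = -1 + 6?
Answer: 2205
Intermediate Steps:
C(N, Z) = 5
z = ⅓ (z = √(-1 + 5)/6 = √4/6 = (⅙)*2 = ⅓ ≈ 0.33333)
c(E) = 3*E (c(E) = E/(⅓) = E*3 = 3*E)
(-29 - 118)*c(-5) = (-29 - 118)*(3*(-5)) = -147*(-15) = 2205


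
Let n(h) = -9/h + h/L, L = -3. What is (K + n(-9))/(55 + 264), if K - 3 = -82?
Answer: -75/319 ≈ -0.23511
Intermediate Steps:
K = -79 (K = 3 - 82 = -79)
n(h) = -9/h - h/3 (n(h) = -9/h + h/(-3) = -9/h + h*(-⅓) = -9/h - h/3)
(K + n(-9))/(55 + 264) = (-79 + (-9/(-9) - ⅓*(-9)))/(55 + 264) = (-79 + (-9*(-⅑) + 3))/319 = (-79 + (1 + 3))*(1/319) = (-79 + 4)*(1/319) = -75*1/319 = -75/319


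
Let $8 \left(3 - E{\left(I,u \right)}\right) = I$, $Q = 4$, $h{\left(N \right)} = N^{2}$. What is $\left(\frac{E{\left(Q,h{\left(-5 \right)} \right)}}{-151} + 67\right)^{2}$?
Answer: $\frac{409212441}{91204} \approx 4486.8$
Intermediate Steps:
$E{\left(I,u \right)} = 3 - \frac{I}{8}$
$\left(\frac{E{\left(Q,h{\left(-5 \right)} \right)}}{-151} + 67\right)^{2} = \left(\frac{3 - \frac{1}{2}}{-151} + 67\right)^{2} = \left(\left(3 - \frac{1}{2}\right) \left(- \frac{1}{151}\right) + 67\right)^{2} = \left(\frac{5}{2} \left(- \frac{1}{151}\right) + 67\right)^{2} = \left(- \frac{5}{302} + 67\right)^{2} = \left(\frac{20229}{302}\right)^{2} = \frac{409212441}{91204}$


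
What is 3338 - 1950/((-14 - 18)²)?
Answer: 1708081/512 ≈ 3336.1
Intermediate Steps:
3338 - 1950/((-14 - 18)²) = 3338 - 1950/((-32)²) = 3338 - 1950/1024 = 3338 - 1*975/512 = 3338 - 975/512 = 1708081/512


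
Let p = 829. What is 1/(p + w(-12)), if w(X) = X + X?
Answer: 1/805 ≈ 0.0012422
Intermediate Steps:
w(X) = 2*X
1/(p + w(-12)) = 1/(829 + 2*(-12)) = 1/(829 - 24) = 1/805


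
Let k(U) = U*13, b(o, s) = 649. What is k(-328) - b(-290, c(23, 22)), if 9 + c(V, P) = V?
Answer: -4913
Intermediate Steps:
c(V, P) = -9 + V
k(U) = 13*U
k(-328) - b(-290, c(23, 22)) = 13*(-328) - 1*649 = -4264 - 649 = -4913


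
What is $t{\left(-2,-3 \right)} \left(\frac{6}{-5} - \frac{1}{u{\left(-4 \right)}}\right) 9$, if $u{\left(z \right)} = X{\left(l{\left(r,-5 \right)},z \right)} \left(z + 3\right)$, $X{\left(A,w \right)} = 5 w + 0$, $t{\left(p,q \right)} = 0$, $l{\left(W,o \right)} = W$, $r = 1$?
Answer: $0$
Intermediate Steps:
$X{\left(A,w \right)} = 5 w$
$u{\left(z \right)} = 5 z \left(3 + z\right)$ ($u{\left(z \right)} = 5 z \left(z + 3\right) = 5 z \left(3 + z\right)$)
$t{\left(-2,-3 \right)} \left(\frac{6}{-5} - \frac{1}{u{\left(-4 \right)}}\right) 9 = 0 \left(\frac{6}{-5} - \frac{1}{5 \left(-4\right) \left(3 - 4\right)}\right) 9 = 0 \left(6 \left(- \frac{1}{5}\right) - \frac{1}{5 \left(-4\right) \left(-1\right)}\right) 9 = 0 \left(- \frac{6}{5} - \frac{1}{20}\right) 9 = 0 \left(- \frac{5}{4}\right) 9 = 0 \cdot 9 = 0$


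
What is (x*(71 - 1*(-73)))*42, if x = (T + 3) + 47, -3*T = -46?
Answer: 395136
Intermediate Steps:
T = 46/3 (T = -⅓*(-46) = 46/3 ≈ 15.333)
x = 196/3 (x = (46/3 + 3) + 47 = 55/3 + 47 = 196/3 ≈ 65.333)
(x*(71 - 1*(-73)))*42 = (196*(71 - 1*(-73))/3)*42 = (196*(71 + 73)/3)*42 = ((196/3)*144)*42 = 9408*42 = 395136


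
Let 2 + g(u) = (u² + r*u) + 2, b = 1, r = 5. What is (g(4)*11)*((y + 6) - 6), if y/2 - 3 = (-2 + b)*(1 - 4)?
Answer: 4752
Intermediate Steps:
g(u) = u² + 5*u (g(u) = -2 + ((u² + 5*u) + 2) = -2 + (2 + u² + 5*u) = u² + 5*u)
y = 12 (y = 6 + 2*((-2 + 1)*(1 - 4)) = 6 + 2*(-1*(-3)) = 6 + 2*3 = 6 + 6 = 12)
(g(4)*11)*((y + 6) - 6) = ((4*(5 + 4))*11)*((12 + 6) - 6) = ((4*9)*11)*(18 - 6) = (36*11)*12 = 396*12 = 4752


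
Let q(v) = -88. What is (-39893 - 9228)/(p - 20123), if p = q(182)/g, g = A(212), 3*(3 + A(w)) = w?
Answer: 9971563/4085233 ≈ 2.4409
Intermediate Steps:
A(w) = -3 + w/3
g = 203/3 (g = -3 + (⅓)*212 = -3 + 212/3 = 203/3 ≈ 67.667)
p = -264/203 (p = -88/203/3 = -88*3/203 = -264/203 ≈ -1.3005)
(-39893 - 9228)/(p - 20123) = (-39893 - 9228)/(-264/203 - 20123) = -49121/(-4085233/203) = -49121*(-203/4085233) = 9971563/4085233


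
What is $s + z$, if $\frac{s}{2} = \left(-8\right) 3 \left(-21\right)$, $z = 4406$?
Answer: $5414$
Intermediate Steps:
$s = 1008$ ($s = 2 \left(-8\right) 3 \left(-21\right) = 2 \left(\left(-24\right) \left(-21\right)\right) = 2 \cdot 504 = 1008$)
$s + z = 1008 + 4406 = 5414$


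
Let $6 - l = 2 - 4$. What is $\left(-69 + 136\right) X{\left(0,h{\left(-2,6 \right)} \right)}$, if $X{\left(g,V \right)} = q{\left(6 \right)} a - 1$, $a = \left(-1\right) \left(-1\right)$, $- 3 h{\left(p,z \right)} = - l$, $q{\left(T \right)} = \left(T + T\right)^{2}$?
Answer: $9581$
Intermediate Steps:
$q{\left(T \right)} = 4 T^{2}$ ($q{\left(T \right)} = \left(2 T\right)^{2} = 4 T^{2}$)
$l = 8$ ($l = 6 - \left(2 - 4\right) = 6 - -2 = 6 + 2 = 8$)
$h{\left(p,z \right)} = \frac{8}{3}$ ($h{\left(p,z \right)} = - \frac{\left(-1\right) 8}{3} = \left(- \frac{1}{3}\right) \left(-8\right) = \frac{8}{3}$)
$a = 1$
$X{\left(g,V \right)} = 143$ ($X{\left(g,V \right)} = 4 \cdot 6^{2} \cdot 1 - 1 = 4 \cdot 36 \cdot 1 - 1 = 144 \cdot 1 - 1 = 144 - 1 = 143$)
$\left(-69 + 136\right) X{\left(0,h{\left(-2,6 \right)} \right)} = \left(-69 + 136\right) 143 = 67 \cdot 143 = 9581$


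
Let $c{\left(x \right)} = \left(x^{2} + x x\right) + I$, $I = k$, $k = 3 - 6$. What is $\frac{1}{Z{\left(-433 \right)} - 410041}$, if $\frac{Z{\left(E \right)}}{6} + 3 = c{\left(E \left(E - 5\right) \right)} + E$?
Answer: $\frac{1}{431623263917} \approx 2.3168 \cdot 10^{-12}$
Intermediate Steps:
$k = -3$ ($k = 3 - 6 = -3$)
$I = -3$
$c{\left(x \right)} = -3 + 2 x^{2}$ ($c{\left(x \right)} = \left(x^{2} + x x\right) - 3 = \left(x^{2} + x^{2}\right) - 3 = 2 x^{2} - 3 = -3 + 2 x^{2}$)
$Z{\left(E \right)} = -36 + 6 E + 12 E^{2} \left(-5 + E\right)^{2}$ ($Z{\left(E \right)} = -18 + 6 \left(\left(-3 + 2 \left(E \left(E - 5\right)\right)^{2}\right) + E\right) = -18 + 6 \left(\left(-3 + 2 \left(E \left(-5 + E\right)\right)^{2}\right) + E\right) = -18 + 6 \left(\left(-3 + 2 E^{2} \left(-5 + E\right)^{2}\right) + E\right) = -18 + 6 \left(-3 + E + 2 E^{2} \left(-5 + E\right)^{2}\right) = -18 + \left(-18 + 6 E + 12 E^{2} \left(-5 + E\right)^{2}\right) = -36 + 6 E + 12 E^{2} \left(-5 + E\right)^{2}$)
$\frac{1}{Z{\left(-433 \right)} - 410041} = \frac{1}{\left(-36 + 6 \left(-433\right) + 12 \left(-433\right)^{2} \left(-5 - 433\right)^{2}\right) - 410041} = \frac{1}{\left(-36 - 2598 + 12 \cdot 187489 \left(-438\right)^{2}\right) - 410041} = \frac{1}{\left(-36 - 2598 + 12 \cdot 187489 \cdot 191844\right) - 410041} = \frac{1}{\left(-36 - 2598 + 431623676592\right) - 410041} = \frac{1}{431623673958 - 410041} = \frac{1}{431623263917}$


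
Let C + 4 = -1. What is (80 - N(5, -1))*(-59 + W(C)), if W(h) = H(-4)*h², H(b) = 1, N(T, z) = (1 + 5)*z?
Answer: -2924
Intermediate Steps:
C = -5 (C = -4 - 1 = -5)
N(T, z) = 6*z
W(h) = h² (W(h) = 1*h² = h²)
(80 - N(5, -1))*(-59 + W(C)) = (80 - 6*(-1))*(-59 + (-5)²) = (80 - 1*(-6))*(-59 + 25) = (80 + 6)*(-34) = 86*(-34) = -2924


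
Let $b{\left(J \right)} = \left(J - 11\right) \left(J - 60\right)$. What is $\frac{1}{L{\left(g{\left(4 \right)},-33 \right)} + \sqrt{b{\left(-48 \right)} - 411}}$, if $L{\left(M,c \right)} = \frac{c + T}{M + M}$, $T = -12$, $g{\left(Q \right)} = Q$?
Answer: $\frac{120}{126493} + \frac{64 \sqrt{5961}}{379479} \approx 0.01397$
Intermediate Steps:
$b{\left(J \right)} = \left(-60 + J\right) \left(-11 + J\right)$ ($b{\left(J \right)} = \left(-11 + J\right) \left(-60 + J\right) = \left(-60 + J\right) \left(-11 + J\right)$)
$L{\left(M,c \right)} = \frac{-12 + c}{2 M}$ ($L{\left(M,c \right)} = \frac{c - 12}{M + M} = \frac{-12 + c}{2 M}$)
$\frac{1}{L{\left(g{\left(4 \right)},-33 \right)} + \sqrt{b{\left(-48 \right)} - 411}} = \frac{1}{\frac{-12 - 33}{2 \cdot 4} + \sqrt{\left(660 + \left(-48\right)^{2} - -3408\right) - 411}} = \frac{1}{\frac{1}{2} \cdot \frac{1}{4} \left(-45\right) + \sqrt{\left(660 + 2304 + 3408\right) - 411}} = \frac{1}{- \frac{45}{8} + \sqrt{6372 - 411}} = \frac{1}{- \frac{45}{8} + \sqrt{5961}}$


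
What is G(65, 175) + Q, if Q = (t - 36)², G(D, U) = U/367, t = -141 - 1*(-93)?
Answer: 2589727/367 ≈ 7056.5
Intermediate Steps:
t = -48 (t = -141 + 93 = -48)
G(D, U) = U/367 (G(D, U) = U*(1/367) = U/367)
Q = 7056 (Q = (-48 - 36)² = (-84)² = 7056)
G(65, 175) + Q = (1/367)*175 + 7056 = 175/367 + 7056 = 2589727/367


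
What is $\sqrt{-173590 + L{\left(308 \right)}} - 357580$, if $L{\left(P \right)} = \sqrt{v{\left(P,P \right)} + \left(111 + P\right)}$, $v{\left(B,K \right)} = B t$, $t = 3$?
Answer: $-357580 + i \sqrt{173590 - \sqrt{1343}} \approx -3.5758 \cdot 10^{5} + 416.6 i$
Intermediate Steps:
$v{\left(B,K \right)} = 3 B$ ($v{\left(B,K \right)} = B 3 = 3 B$)
$L{\left(P \right)} = \sqrt{111 + 4 P}$ ($L{\left(P \right)} = \sqrt{3 P + \left(111 + P\right)} = \sqrt{111 + 4 P}$)
$\sqrt{-173590 + L{\left(308 \right)}} - 357580 = \sqrt{-173590 + \sqrt{111 + 4 \cdot 308}} - 357580 = \sqrt{-173590 + \sqrt{111 + 1232}} - 357580 = \sqrt{-173590 + \sqrt{1343}} - 357580 = -357580 + \sqrt{-173590 + \sqrt{1343}}$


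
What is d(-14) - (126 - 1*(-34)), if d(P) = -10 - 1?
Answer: -171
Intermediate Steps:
d(P) = -11
d(-14) - (126 - 1*(-34)) = -11 - (126 - 1*(-34)) = -11 - (126 + 34) = -11 - 1*160 = -11 - 160 = -171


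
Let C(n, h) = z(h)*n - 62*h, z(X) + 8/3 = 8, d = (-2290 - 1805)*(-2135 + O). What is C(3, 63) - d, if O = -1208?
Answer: -13693475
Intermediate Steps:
d = 13689585 (d = (-2290 - 1805)*(-2135 - 1208) = -4095*(-3343) = 13689585)
z(X) = 16/3 (z(X) = -8/3 + 8 = 16/3)
C(n, h) = -62*h + 16*n/3 (C(n, h) = 16*n/3 - 62*h = -62*h + 16*n/3)
C(3, 63) - d = (-62*63 + (16/3)*3) - 1*13689585 = (-3906 + 16) - 13689585 = -3890 - 13689585 = -13693475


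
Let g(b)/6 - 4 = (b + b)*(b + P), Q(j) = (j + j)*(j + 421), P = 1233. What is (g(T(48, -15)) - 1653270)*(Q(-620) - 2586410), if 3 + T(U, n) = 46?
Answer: 2327554009500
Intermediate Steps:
T(U, n) = 43 (T(U, n) = -3 + 46 = 43)
Q(j) = 2*j*(421 + j) (Q(j) = (2*j)*(421 + j) = 2*j*(421 + j))
g(b) = 24 + 12*b*(1233 + b) (g(b) = 24 + 6*((b + b)*(b + 1233)) = 24 + 6*((2*b)*(1233 + b)) = 24 + 6*(2*b*(1233 + b)) = 24 + 12*b*(1233 + b))
(g(T(48, -15)) - 1653270)*(Q(-620) - 2586410) = ((24 + 12*43**2 + 14796*43) - 1653270)*(2*(-620)*(421 - 620) - 2586410) = ((24 + 12*1849 + 636228) - 1653270)*(2*(-620)*(-199) - 2586410) = ((24 + 22188 + 636228) - 1653270)*(246760 - 2586410) = (658440 - 1653270)*(-2339650) = -994830*(-2339650) = 2327554009500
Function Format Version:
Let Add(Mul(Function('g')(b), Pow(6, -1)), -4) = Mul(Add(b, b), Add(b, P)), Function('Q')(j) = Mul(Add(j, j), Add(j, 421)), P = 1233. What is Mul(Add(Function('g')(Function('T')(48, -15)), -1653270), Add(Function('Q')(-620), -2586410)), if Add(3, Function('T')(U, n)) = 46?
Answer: 2327554009500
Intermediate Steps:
Function('T')(U, n) = 43 (Function('T')(U, n) = Add(-3, 46) = 43)
Function('Q')(j) = Mul(2, j, Add(421, j)) (Function('Q')(j) = Mul(Mul(2, j), Add(421, j)) = Mul(2, j, Add(421, j)))
Function('g')(b) = Add(24, Mul(12, b, Add(1233, b))) (Function('g')(b) = Add(24, Mul(6, Mul(Add(b, b), Add(b, 1233)))) = Add(24, Mul(6, Mul(Mul(2, b), Add(1233, b)))) = Add(24, Mul(6, Mul(2, b, Add(1233, b)))) = Add(24, Mul(12, b, Add(1233, b))))
Mul(Add(Function('g')(Function('T')(48, -15)), -1653270), Add(Function('Q')(-620), -2586410)) = Mul(Add(Add(24, Mul(12, Pow(43, 2)), Mul(14796, 43)), -1653270), Add(Mul(2, -620, Add(421, -620)), -2586410)) = Mul(Add(Add(24, Mul(12, 1849), 636228), -1653270), Add(Mul(2, -620, -199), -2586410)) = Mul(Add(Add(24, 22188, 636228), -1653270), Add(246760, -2586410)) = Mul(Add(658440, -1653270), -2339650) = Mul(-994830, -2339650) = 2327554009500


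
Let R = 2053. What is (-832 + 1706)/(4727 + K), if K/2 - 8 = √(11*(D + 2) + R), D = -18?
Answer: 4145382/22488541 - 1748*√1877/22488541 ≈ 0.18097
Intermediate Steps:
K = 16 + 2*√1877 (K = 16 + 2*√(11*(-18 + 2) + 2053) = 16 + 2*√(11*(-16) + 2053) = 16 + 2*√(-176 + 2053) = 16 + 2*√1877 ≈ 102.65)
(-832 + 1706)/(4727 + K) = (-832 + 1706)/(4727 + (16 + 2*√1877)) = 874/(4743 + 2*√1877)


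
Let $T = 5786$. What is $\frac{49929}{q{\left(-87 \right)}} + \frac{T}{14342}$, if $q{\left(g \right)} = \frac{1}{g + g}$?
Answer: $- \frac{62299106573}{7171} \approx -8.6876 \cdot 10^{6}$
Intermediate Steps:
$q{\left(g \right)} = \frac{1}{2 g}$
$\frac{49929}{q{\left(-87 \right)}} + \frac{T}{14342} = \frac{49929}{\frac{1}{2} \frac{1}{-87}} + \frac{5786}{14342} = \frac{49929}{\frac{1}{2} \left(- \frac{1}{87}\right)} + 5786 \cdot \frac{1}{14342} = \frac{49929}{- \frac{1}{174}} + \frac{2893}{7171} = 49929 \left(-174\right) + \frac{2893}{7171} = -8687646 + \frac{2893}{7171} = - \frac{62299106573}{7171}$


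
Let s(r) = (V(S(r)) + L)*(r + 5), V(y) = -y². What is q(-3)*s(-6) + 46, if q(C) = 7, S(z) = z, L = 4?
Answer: 270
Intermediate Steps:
s(r) = (4 - r²)*(5 + r) (s(r) = (-r² + 4)*(r + 5) = (4 - r²)*(5 + r))
q(-3)*s(-6) + 46 = 7*(20 - 1*(-6)³ - 5*(-6)² + 4*(-6)) + 46 = 7*(20 - 1*(-216) - 5*36 - 24) + 46 = 7*(20 + 216 - 180 - 24) + 46 = 7*32 + 46 = 224 + 46 = 270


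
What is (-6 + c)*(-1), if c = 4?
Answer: 2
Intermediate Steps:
(-6 + c)*(-1) = (-6 + 4)*(-1) = -2*(-1) = 2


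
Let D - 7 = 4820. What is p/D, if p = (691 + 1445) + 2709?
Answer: 1615/1609 ≈ 1.0037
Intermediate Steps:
D = 4827 (D = 7 + 4820 = 4827)
p = 4845 (p = 2136 + 2709 = 4845)
p/D = 4845/4827 = 4845*(1/4827) = 1615/1609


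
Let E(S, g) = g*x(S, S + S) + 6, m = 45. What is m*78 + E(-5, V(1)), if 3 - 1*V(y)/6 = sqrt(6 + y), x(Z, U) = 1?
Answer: 3534 - 6*sqrt(7) ≈ 3518.1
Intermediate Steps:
V(y) = 18 - 6*sqrt(6 + y)
E(S, g) = 6 + g (E(S, g) = g*1 + 6 = g + 6 = 6 + g)
m*78 + E(-5, V(1)) = 45*78 + (6 + (18 - 6*sqrt(6 + 1))) = 3510 + (6 + (18 - 6*sqrt(7))) = 3510 + (24 - 6*sqrt(7)) = 3534 - 6*sqrt(7)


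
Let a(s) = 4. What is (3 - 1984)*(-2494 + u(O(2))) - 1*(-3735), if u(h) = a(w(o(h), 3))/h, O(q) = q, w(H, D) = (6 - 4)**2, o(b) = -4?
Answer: 4940387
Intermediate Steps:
w(H, D) = 4 (w(H, D) = 2**2 = 4)
u(h) = 4/h
(3 - 1984)*(-2494 + u(O(2))) - 1*(-3735) = (3 - 1984)*(-2494 + 4/2) - 1*(-3735) = -1981*(-2494 + 4*(1/2)) + 3735 = -1981*(-2494 + 2) + 3735 = -1981*(-2492) + 3735 = 4936652 + 3735 = 4940387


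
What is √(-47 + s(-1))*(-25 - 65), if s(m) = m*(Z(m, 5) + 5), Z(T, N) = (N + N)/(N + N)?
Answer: -90*I*√53 ≈ -655.21*I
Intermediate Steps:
Z(T, N) = 1 (Z(T, N) = (2*N)/((2*N)) = (2*N)*(1/(2*N)) = 1)
s(m) = 6*m (s(m) = m*(1 + 5) = m*6 = 6*m)
√(-47 + s(-1))*(-25 - 65) = √(-47 + 6*(-1))*(-25 - 65) = √(-47 - 6)*(-90) = √(-53)*(-90) = (I*√53)*(-90) = -90*I*√53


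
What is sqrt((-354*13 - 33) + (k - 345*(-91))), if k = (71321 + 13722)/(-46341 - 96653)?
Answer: sqrt(547157160164618)/142994 ≈ 163.58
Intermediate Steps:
k = -85043/142994 (k = 85043/(-142994) = 85043*(-1/142994) = -85043/142994 ≈ -0.59473)
sqrt((-354*13 - 33) + (k - 345*(-91))) = sqrt((-354*13 - 33) + (-85043/142994 - 345*(-91))) = sqrt((-4602 - 33) + (-85043/142994 + 31395)) = sqrt(-4635 + 4489211587/142994) = sqrt(3826434397/142994) = sqrt(547157160164618)/142994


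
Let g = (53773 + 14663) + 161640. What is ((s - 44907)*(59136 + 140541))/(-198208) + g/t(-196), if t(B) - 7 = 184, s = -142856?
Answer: 7206565841049/37857728 ≈ 1.9036e+5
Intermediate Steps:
g = 230076 (g = 68436 + 161640 = 230076)
t(B) = 191 (t(B) = 7 + 184 = 191)
((s - 44907)*(59136 + 140541))/(-198208) + g/t(-196) = ((-142856 - 44907)*(59136 + 140541))/(-198208) + 230076/191 = -187763*199677*(-1/198208) + 230076*(1/191) = -37491952551*(-1/198208) + 230076/191 = 37491952551/198208 + 230076/191 = 7206565841049/37857728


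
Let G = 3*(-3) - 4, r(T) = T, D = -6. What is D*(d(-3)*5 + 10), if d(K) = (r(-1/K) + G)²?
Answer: -14620/3 ≈ -4873.3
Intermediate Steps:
G = -13 (G = -9 - 4 = -13)
d(K) = (-13 - 1/K)² (d(K) = (-1/K - 13)² = (-13 - 1/K)²)
D*(d(-3)*5 + 10) = -6*(((1 + 13*(-3))²/(-3)²)*5 + 10) = -6*(((1 - 39)²/9)*5 + 10) = -6*(((⅑)*(-38)²)*5 + 10) = -6*(((⅑)*1444)*5 + 10) = -6*((1444/9)*5 + 10) = -6*(7220/9 + 10) = -6*7310/9 = -14620/3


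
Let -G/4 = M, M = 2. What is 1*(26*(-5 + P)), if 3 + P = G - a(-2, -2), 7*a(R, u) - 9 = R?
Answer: -442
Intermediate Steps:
a(R, u) = 9/7 + R/7
G = -8 (G = -4*2 = -8)
P = -12 (P = -3 + (-8 - (9/7 + (⅐)*(-2))) = -3 + (-8 - (9/7 - 2/7)) = -3 + (-8 - 1*1) = -3 + (-8 - 1) = -3 - 9 = -12)
1*(26*(-5 + P)) = 1*(26*(-5 - 12)) = 1*(26*(-17)) = 1*(-442) = -442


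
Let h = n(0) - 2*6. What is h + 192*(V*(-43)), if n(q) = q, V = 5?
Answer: -41292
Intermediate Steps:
h = -12 (h = 0 - 2*6 = 0 - 12 = -12)
h + 192*(V*(-43)) = -12 + 192*(5*(-43)) = -12 + 192*(-215) = -12 - 41280 = -41292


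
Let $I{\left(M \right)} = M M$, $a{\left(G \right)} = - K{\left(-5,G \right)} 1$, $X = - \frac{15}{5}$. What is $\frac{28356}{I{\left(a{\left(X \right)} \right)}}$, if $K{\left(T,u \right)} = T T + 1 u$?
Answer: $\frac{7089}{121} \approx 58.587$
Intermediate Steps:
$K{\left(T,u \right)} = u + T^{2}$ ($K{\left(T,u \right)} = T^{2} + u = u + T^{2}$)
$X = -3$ ($X = \left(-15\right) \frac{1}{5} = -3$)
$a{\left(G \right)} = -25 - G$ ($a{\left(G \right)} = - (G + \left(-5\right)^{2}) 1 = - (G + 25) 1 = - (25 + G) 1 = \left(-25 - G\right) 1 = -25 - G$)
$I{\left(M \right)} = M^{2}$
$\frac{28356}{I{\left(a{\left(X \right)} \right)}} = \frac{28356}{\left(-25 - -3\right)^{2}} = \frac{28356}{\left(-25 + 3\right)^{2}} = \frac{28356}{\left(-22\right)^{2}} = \frac{28356}{484} = 28356 \cdot \frac{1}{484} = \frac{7089}{121}$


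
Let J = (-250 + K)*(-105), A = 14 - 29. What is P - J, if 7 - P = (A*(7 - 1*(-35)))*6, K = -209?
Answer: -44408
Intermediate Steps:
A = -15
J = 48195 (J = (-250 - 209)*(-105) = -459*(-105) = 48195)
P = 3787 (P = 7 - (-15*(7 - 1*(-35)))*6 = 7 - (-15*(7 + 35))*6 = 7 - (-15*42)*6 = 7 - (-630)*6 = 7 - 1*(-3780) = 7 + 3780 = 3787)
P - J = 3787 - 1*48195 = 3787 - 48195 = -44408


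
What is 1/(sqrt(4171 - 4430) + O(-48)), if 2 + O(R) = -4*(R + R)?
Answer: 382/146183 - I*sqrt(259)/146183 ≈ 0.0026132 - 0.00011009*I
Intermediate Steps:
O(R) = -2 - 8*R (O(R) = -2 - 4*(R + R) = -2 - 8*R)
1/(sqrt(4171 - 4430) + O(-48)) = 1/(sqrt(4171 - 4430) + (-2 - 8*(-48))) = 1/(sqrt(-259) + (-2 + 384)) = 1/(I*sqrt(259) + 382) = 1/(382 + I*sqrt(259))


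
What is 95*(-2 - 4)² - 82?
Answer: 3338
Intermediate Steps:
95*(-2 - 4)² - 82 = 95*(-6)² - 82 = 95*36 - 82 = 3420 - 82 = 3338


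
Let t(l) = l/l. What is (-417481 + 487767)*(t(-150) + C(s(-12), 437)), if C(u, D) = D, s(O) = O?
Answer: 30785268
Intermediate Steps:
t(l) = 1
(-417481 + 487767)*(t(-150) + C(s(-12), 437)) = (-417481 + 487767)*(1 + 437) = 70286*438 = 30785268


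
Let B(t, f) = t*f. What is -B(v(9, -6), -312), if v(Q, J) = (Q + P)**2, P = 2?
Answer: 37752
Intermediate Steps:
v(Q, J) = (2 + Q)**2 (v(Q, J) = (Q + 2)**2 = (2 + Q)**2)
B(t, f) = f*t
-B(v(9, -6), -312) = -(-312)*(2 + 9)**2 = -(-312)*11**2 = -(-312)*121 = -1*(-37752) = 37752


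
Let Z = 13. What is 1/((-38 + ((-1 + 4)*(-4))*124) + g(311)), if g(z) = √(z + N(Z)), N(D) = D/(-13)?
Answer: -763/1164183 - √310/2328366 ≈ -0.00066296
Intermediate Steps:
N(D) = -D/13 (N(D) = D*(-1/13) = -D/13)
g(z) = √(-1 + z) (g(z) = √(z - 1/13*13) = √(z - 1) = √(-1 + z))
1/((-38 + ((-1 + 4)*(-4))*124) + g(311)) = 1/((-38 + ((-1 + 4)*(-4))*124) + √(-1 + 311)) = 1/((-38 + (3*(-4))*124) + √310) = 1/((-38 - 12*124) + √310) = 1/((-38 - 1488) + √310) = 1/(-1526 + √310)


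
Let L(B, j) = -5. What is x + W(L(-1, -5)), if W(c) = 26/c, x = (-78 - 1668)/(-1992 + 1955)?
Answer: 7768/185 ≈ 41.989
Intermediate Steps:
x = 1746/37 (x = -1746/(-37) = -1746*(-1/37) = 1746/37 ≈ 47.189)
x + W(L(-1, -5)) = 1746/37 + 26/(-5) = 1746/37 + 26*(-1/5) = 1746/37 - 26/5 = 7768/185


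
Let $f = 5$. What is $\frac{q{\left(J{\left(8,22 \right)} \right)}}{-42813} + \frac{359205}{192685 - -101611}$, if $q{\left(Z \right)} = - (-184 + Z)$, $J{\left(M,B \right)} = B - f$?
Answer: $\frac{15329496233}{12599694648} \approx 1.2167$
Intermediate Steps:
$J{\left(M,B \right)} = -5 + B$ ($J{\left(M,B \right)} = B - 5 = -5 + B$)
$q{\left(Z \right)} = 184 - Z$
$\frac{q{\left(J{\left(8,22 \right)} \right)}}{-42813} + \frac{359205}{192685 - -101611} = \frac{184 - \left(-5 + 22\right)}{-42813} + \frac{359205}{192685 - -101611} = \left(184 - 17\right) \left(- \frac{1}{42813}\right) + \frac{359205}{192685 + 101611} = \left(184 - 17\right) \left(- \frac{1}{42813}\right) + \frac{359205}{294296} = 167 \left(- \frac{1}{42813}\right) + 359205 \cdot \frac{1}{294296} = - \frac{167}{42813} + \frac{359205}{294296} = \frac{15329496233}{12599694648}$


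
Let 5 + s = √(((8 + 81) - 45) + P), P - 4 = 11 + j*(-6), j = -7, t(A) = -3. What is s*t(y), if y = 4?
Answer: 15 - 3*√101 ≈ -15.150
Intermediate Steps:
P = 57 (P = 4 + (11 - 7*(-6)) = 4 + (11 + 42) = 4 + 53 = 57)
s = -5 + √101 (s = -5 + √(((8 + 81) - 45) + 57) = -5 + √((89 - 45) + 57) = -5 + √(44 + 57) = -5 + √101 ≈ 5.0499)
s*t(y) = (-5 + √101)*(-3) = 15 - 3*√101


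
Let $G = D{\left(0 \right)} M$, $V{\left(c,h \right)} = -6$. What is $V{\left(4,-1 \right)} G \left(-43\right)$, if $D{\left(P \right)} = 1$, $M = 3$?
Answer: $774$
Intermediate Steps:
$G = 3$ ($G = 1 \cdot 3 = 3$)
$V{\left(4,-1 \right)} G \left(-43\right) = \left(-6\right) 3 \left(-43\right) = \left(-18\right) \left(-43\right) = 774$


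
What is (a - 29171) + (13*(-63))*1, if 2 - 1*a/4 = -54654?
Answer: 188634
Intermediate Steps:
a = 218624 (a = 8 - 4*(-54654) = 8 + 218616 = 218624)
(a - 29171) + (13*(-63))*1 = (218624 - 29171) + (13*(-63))*1 = 189453 - 819*1 = 189453 - 819 = 188634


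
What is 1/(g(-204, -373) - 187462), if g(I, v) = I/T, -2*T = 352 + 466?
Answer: -409/76671754 ≈ -5.3344e-6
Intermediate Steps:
T = -409 (T = -(352 + 466)/2 = -1/2*818 = -409)
g(I, v) = -I/409 (g(I, v) = I/(-409) = I*(-1/409) = -I/409)
1/(g(-204, -373) - 187462) = 1/(-1/409*(-204) - 187462) = 1/(204/409 - 187462) = 1/(-76671754/409) = -409/76671754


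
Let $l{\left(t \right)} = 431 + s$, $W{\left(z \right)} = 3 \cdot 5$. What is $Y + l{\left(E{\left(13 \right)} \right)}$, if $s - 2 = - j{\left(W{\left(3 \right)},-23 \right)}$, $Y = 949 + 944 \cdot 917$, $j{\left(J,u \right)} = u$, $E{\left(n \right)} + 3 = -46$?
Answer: $867053$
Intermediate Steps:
$E{\left(n \right)} = -49$ ($E{\left(n \right)} = -3 - 46 = -49$)
$W{\left(z \right)} = 15$
$Y = 866597$ ($Y = 949 + 865648 = 866597$)
$s = 25$ ($s = 2 - -23 = 2 + 23 = 25$)
$l{\left(t \right)} = 456$ ($l{\left(t \right)} = 431 + 25 = 456$)
$Y + l{\left(E{\left(13 \right)} \right)} = 866597 + 456 = 867053$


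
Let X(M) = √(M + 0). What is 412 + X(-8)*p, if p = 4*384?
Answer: 412 + 3072*I*√2 ≈ 412.0 + 4344.5*I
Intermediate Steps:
X(M) = √M
p = 1536
412 + X(-8)*p = 412 + √(-8)*1536 = 412 + (2*I*√2)*1536 = 412 + 3072*I*√2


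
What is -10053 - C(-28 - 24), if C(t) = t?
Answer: -10001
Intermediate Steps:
-10053 - C(-28 - 24) = -10053 - (-28 - 24) = -10053 - 1*(-52) = -10053 + 52 = -10001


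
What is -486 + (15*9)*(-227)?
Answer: -31131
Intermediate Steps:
-486 + (15*9)*(-227) = -486 + 135*(-227) = -486 - 30645 = -31131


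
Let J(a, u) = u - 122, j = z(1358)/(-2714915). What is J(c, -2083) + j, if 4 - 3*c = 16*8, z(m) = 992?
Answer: -5986388567/2714915 ≈ -2205.0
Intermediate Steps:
j = -992/2714915 (j = 992/(-2714915) = 992*(-1/2714915) = -992/2714915 ≈ -0.00036539)
c = -124/3 (c = 4/3 - 16*8/3 = 4/3 - ⅓*128 = 4/3 - 128/3 = -124/3 ≈ -41.333)
J(a, u) = -122 + u
J(c, -2083) + j = (-122 - 2083) - 992/2714915 = -2205 - 992/2714915 = -5986388567/2714915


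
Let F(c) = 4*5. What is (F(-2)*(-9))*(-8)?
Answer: 1440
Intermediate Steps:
F(c) = 20
(F(-2)*(-9))*(-8) = (20*(-9))*(-8) = -180*(-8) = 1440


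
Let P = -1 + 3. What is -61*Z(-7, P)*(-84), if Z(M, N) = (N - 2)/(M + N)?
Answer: 0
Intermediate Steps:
P = 2
Z(M, N) = (-2 + N)/(M + N)
-61*Z(-7, P)*(-84) = -61*(-2 + 2)/(-7 + 2)*(-84) = -61*0/(-5)*(-84) = -(-61)*0/5*(-84) = -61*0*(-84) = 0*(-84) = 0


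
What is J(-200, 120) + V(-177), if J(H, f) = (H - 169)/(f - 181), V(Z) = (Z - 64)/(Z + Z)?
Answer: 145327/21594 ≈ 6.7300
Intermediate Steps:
V(Z) = (-64 + Z)/(2*Z) (V(Z) = (-64 + Z)/((2*Z)) = (-64 + Z)*(1/(2*Z)) = (-64 + Z)/(2*Z))
J(H, f) = (-169 + H)/(-181 + f)
J(-200, 120) + V(-177) = (-169 - 200)/(-181 + 120) + (½)*(-64 - 177)/(-177) = -369/(-61) + (½)*(-1/177)*(-241) = -1/61*(-369) + 241/354 = 369/61 + 241/354 = 145327/21594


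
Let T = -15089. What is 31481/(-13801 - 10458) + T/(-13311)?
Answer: -3117620/18994797 ≈ -0.16413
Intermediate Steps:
31481/(-13801 - 10458) + T/(-13311) = 31481/(-13801 - 10458) - 15089/(-13311) = 31481/(-24259) - 15089*(-1/13311) = 31481*(-1/24259) + 15089/13311 = -31481/24259 + 15089/13311 = -3117620/18994797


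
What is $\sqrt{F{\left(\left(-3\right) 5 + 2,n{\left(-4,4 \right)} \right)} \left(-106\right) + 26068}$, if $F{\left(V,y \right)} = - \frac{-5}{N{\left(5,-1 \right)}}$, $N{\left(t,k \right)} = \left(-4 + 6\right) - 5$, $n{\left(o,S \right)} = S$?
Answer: $\frac{\sqrt{236202}}{3} \approx 162.0$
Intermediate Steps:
$N{\left(t,k \right)} = -3$ ($N{\left(t,k \right)} = 2 - 5 = -3$)
$F{\left(V,y \right)} = - \frac{5}{3}$ ($F{\left(V,y \right)} = - \frac{-5}{-3} = - \frac{\left(-5\right) \left(-1\right)}{3} = \left(-1\right) \frac{5}{3} = - \frac{5}{3}$)
$\sqrt{F{\left(\left(-3\right) 5 + 2,n{\left(-4,4 \right)} \right)} \left(-106\right) + 26068} = \sqrt{\left(- \frac{5}{3}\right) \left(-106\right) + 26068} = \sqrt{\frac{530}{3} + 26068} = \sqrt{\frac{78734}{3}} = \frac{\sqrt{236202}}{3}$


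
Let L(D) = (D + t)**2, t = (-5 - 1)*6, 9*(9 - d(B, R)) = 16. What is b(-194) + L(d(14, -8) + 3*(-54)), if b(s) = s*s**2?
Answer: -588464015/81 ≈ -7.2650e+6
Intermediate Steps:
d(B, R) = 65/9 (d(B, R) = 9 - 1/9*16 = 9 - 16/9 = 65/9)
b(s) = s**3
t = -36 (t = -6*6 = -36)
L(D) = (-36 + D)**2 (L(D) = (D - 36)**2 = (-36 + D)**2)
b(-194) + L(d(14, -8) + 3*(-54)) = (-194)**3 + (-36 + (65/9 + 3*(-54)))**2 = -7301384 + (-36 + (65/9 - 162))**2 = -7301384 + (-36 - 1393/9)**2 = -7301384 + (-1717/9)**2 = -7301384 + 2948089/81 = -588464015/81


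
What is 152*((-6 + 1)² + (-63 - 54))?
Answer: -13984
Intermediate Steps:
152*((-6 + 1)² + (-63 - 54)) = 152*((-5)² - 117) = 152*(25 - 117) = 152*(-92) = -13984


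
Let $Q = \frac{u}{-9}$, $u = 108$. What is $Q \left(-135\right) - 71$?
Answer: $1549$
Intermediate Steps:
$Q = -12$ ($Q = \frac{108}{-9} = 108 \left(- \frac{1}{9}\right) = -12$)
$Q \left(-135\right) - 71 = \left(-12\right) \left(-135\right) - 71 = 1620 - 71 = 1549$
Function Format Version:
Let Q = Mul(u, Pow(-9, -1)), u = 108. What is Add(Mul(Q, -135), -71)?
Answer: 1549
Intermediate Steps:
Q = -12 (Q = Mul(108, Pow(-9, -1)) = Mul(108, Rational(-1, 9)) = -12)
Add(Mul(Q, -135), -71) = Add(Mul(-12, -135), -71) = Add(1620, -71) = 1549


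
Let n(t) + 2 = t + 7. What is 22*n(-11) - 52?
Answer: -184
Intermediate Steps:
n(t) = 5 + t (n(t) = -2 + (t + 7) = -2 + (7 + t) = 5 + t)
22*n(-11) - 52 = 22*(5 - 11) - 52 = 22*(-6) - 52 = -132 - 52 = -184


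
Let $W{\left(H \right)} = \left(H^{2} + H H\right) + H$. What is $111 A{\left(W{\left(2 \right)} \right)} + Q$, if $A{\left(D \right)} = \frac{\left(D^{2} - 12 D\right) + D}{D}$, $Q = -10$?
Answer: $-121$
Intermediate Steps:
$W{\left(H \right)} = H + 2 H^{2}$ ($W{\left(H \right)} = \left(H^{2} + H^{2}\right) + H = 2 H^{2} + H = H + 2 H^{2}$)
$A{\left(D \right)} = \frac{D^{2} - 11 D}{D}$
$111 A{\left(W{\left(2 \right)} \right)} + Q = 111 \left(-11 + 2 \left(1 + 2 \cdot 2\right)\right) - 10 = 111 \left(-11 + 2 \left(1 + 4\right)\right) - 10 = 111 \left(-11 + 2 \cdot 5\right) - 10 = 111 \left(-11 + 10\right) - 10 = 111 \left(-1\right) - 10 = -111 - 10 = -121$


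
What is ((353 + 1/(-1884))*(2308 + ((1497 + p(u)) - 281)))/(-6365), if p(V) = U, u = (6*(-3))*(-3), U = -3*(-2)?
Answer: -234763003/1199166 ≈ -195.77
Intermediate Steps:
U = 6
u = 54 (u = -18*(-3) = 54)
p(V) = 6
((353 + 1/(-1884))*(2308 + ((1497 + p(u)) - 281)))/(-6365) = ((353 + 1/(-1884))*(2308 + ((1497 + 6) - 281)))/(-6365) = ((353 - 1/1884)*(2308 + (1503 - 281)))*(-1/6365) = (665051*(2308 + 1222)/1884)*(-1/6365) = ((665051/1884)*3530)*(-1/6365) = (1173815015/942)*(-1/6365) = -234763003/1199166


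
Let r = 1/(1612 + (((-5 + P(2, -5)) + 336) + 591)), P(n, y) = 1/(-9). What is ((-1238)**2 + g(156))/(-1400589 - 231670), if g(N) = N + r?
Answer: -34955504009/37223666495 ≈ -0.93907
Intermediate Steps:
P(n, y) = -1/9
r = 9/22805 (r = 1/(1612 + (((-5 - 1/9) + 336) + 591)) = 1/(1612 + ((-46/9 + 336) + 591)) = 1/(1612 + (2978/9 + 591)) = 1/(1612 + 8297/9) = 1/(22805/9) = 9/22805 ≈ 0.00039465)
g(N) = 9/22805 + N (g(N) = N + 9/22805 = 9/22805 + N)
((-1238)**2 + g(156))/(-1400589 - 231670) = ((-1238)**2 + (9/22805 + 156))/(-1400589 - 231670) = (1532644 + 3557589/22805)/(-1632259) = (34955504009/22805)*(-1/1632259) = -34955504009/37223666495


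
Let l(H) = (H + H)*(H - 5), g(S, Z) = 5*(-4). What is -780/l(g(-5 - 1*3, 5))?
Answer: -39/50 ≈ -0.78000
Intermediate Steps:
g(S, Z) = -20
l(H) = 2*H*(-5 + H) (l(H) = (2*H)*(-5 + H) = 2*H*(-5 + H))
-780/l(g(-5 - 1*3, 5)) = -780*(-1/(40*(-5 - 20))) = -780/(2*(-20)*(-25)) = -780/1000 = -780*1/1000 = -39/50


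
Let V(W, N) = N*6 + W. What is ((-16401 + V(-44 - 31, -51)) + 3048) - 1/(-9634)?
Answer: -132313355/9634 ≈ -13734.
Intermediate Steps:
V(W, N) = W + 6*N (V(W, N) = 6*N + W = W + 6*N)
((-16401 + V(-44 - 31, -51)) + 3048) - 1/(-9634) = ((-16401 + ((-44 - 31) + 6*(-51))) + 3048) - 1/(-9634) = ((-16401 + (-75 - 306)) + 3048) - 1*(-1/9634) = ((-16401 - 381) + 3048) + 1/9634 = (-16782 + 3048) + 1/9634 = -13734 + 1/9634 = -132313355/9634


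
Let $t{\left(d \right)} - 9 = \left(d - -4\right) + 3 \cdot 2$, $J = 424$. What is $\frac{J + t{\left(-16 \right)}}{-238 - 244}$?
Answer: $- \frac{427}{482} \approx -0.88589$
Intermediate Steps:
$t{\left(d \right)} = 19 + d$ ($t{\left(d \right)} = 9 + \left(\left(d - -4\right) + 3 \cdot 2\right) = 9 + \left(\left(d + 4\right) + 6\right) = 9 + \left(\left(4 + d\right) + 6\right) = 9 + \left(10 + d\right) = 19 + d$)
$\frac{J + t{\left(-16 \right)}}{-238 - 244} = \frac{424 + \left(19 - 16\right)}{-238 - 244} = \frac{424 + 3}{-482} = 427 \left(- \frac{1}{482}\right) = - \frac{427}{482}$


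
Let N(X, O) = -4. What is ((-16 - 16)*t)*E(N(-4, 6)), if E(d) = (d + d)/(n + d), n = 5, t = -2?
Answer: -512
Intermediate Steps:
E(d) = 2*d/(5 + d) (E(d) = (d + d)/(5 + d) = (2*d)/(5 + d) = 2*d/(5 + d))
((-16 - 16)*t)*E(N(-4, 6)) = ((-16 - 16)*(-2))*(2*(-4)/(5 - 4)) = (-32*(-2))*(2*(-4)/1) = 64*(2*(-4)*1) = 64*(-8) = -512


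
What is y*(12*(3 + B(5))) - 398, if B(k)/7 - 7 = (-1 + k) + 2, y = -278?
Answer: -313982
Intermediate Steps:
B(k) = 56 + 7*k (B(k) = 49 + 7*((-1 + k) + 2) = 49 + 7*(1 + k) = 49 + (7 + 7*k) = 56 + 7*k)
y*(12*(3 + B(5))) - 398 = -3336*(3 + (56 + 7*5)) - 398 = -3336*(3 + (56 + 35)) - 398 = -3336*(3 + 91) - 398 = -3336*94 - 398 = -278*1128 - 398 = -313584 - 398 = -313982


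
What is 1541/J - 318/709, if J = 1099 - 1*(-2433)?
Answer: -30607/2504188 ≈ -0.012222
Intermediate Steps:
J = 3532 (J = 1099 + 2433 = 3532)
1541/J - 318/709 = 1541/3532 - 318/709 = -30607/2504188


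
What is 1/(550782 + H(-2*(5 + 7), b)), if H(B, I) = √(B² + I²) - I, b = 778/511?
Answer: 70362206/38754129344409 - √37752745/77508258688818 ≈ 1.8155e-6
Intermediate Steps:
b = 778/511 (b = 778*(1/511) = 778/511 ≈ 1.5225)
1/(550782 + H(-2*(5 + 7), b)) = 1/(550782 + (√((-2*(5 + 7))² + (778/511)²) - 1*778/511)) = 1/(550782 + (√((-2*12)² + 605284/261121) - 778/511)) = 1/(550782 + (√((-24)² + 605284/261121) - 778/511)) = 1/(550782 + (√(576 + 605284/261121) - 778/511)) = 1/(550782 + (√(151010980/261121) - 778/511)) = 1/(550782 + (2*√37752745/511 - 778/511)) = 1/(550782 + (-778/511 + 2*√37752745/511)) = 1/(281448824/511 + 2*√37752745/511)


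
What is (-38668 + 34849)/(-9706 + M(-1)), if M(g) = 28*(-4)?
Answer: 3819/9818 ≈ 0.38898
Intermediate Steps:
M(g) = -112
(-38668 + 34849)/(-9706 + M(-1)) = (-38668 + 34849)/(-9706 - 112) = -3819/(-9818) = -3819*(-1/9818) = 3819/9818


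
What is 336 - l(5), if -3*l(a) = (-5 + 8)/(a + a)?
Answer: 3361/10 ≈ 336.10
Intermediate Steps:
l(a) = -1/(2*a) (l(a) = -(-5 + 8)/(3*(a + a)) = -1/(2*a))
336 - l(5) = 336 - (-1)/(2*5) = 336 - 1*(-⅒) = 336 + ⅒ = 3361/10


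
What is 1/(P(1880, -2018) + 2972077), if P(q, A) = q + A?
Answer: 1/2971939 ≈ 3.3648e-7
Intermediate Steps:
P(q, A) = A + q
1/(P(1880, -2018) + 2972077) = 1/((-2018 + 1880) + 2972077) = 1/(-138 + 2972077) = 1/2971939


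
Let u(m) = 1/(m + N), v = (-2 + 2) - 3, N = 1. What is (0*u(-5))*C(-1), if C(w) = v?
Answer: 0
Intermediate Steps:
v = -3 (v = 0 - 3 = -3)
u(m) = 1/(1 + m) (u(m) = 1/(m + 1) = 1/(1 + m))
C(w) = -3
(0*u(-5))*C(-1) = (0/(1 - 5))*(-3) = (0/(-4))*(-3) = (0*(-1/4))*(-3) = 0*(-3) = 0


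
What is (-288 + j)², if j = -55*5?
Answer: 316969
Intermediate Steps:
j = -275
(-288 + j)² = (-288 - 275)² = (-563)² = 316969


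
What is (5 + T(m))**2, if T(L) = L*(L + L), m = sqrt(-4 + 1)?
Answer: 1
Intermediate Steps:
m = I*sqrt(3) (m = sqrt(-3) = I*sqrt(3) ≈ 1.732*I)
T(L) = 2*L**2 (T(L) = L*(2*L) = 2*L**2)
(5 + T(m))**2 = (5 + 2*(I*sqrt(3))**2)**2 = (5 + 2*(-3))**2 = (5 - 6)**2 = (-1)**2 = 1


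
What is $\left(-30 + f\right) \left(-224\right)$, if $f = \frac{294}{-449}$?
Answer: $\frac{3083136}{449} \approx 6866.7$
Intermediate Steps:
$f = - \frac{294}{449}$ ($f = 294 \left(- \frac{1}{449}\right) = - \frac{294}{449} \approx -0.65479$)
$\left(-30 + f\right) \left(-224\right) = \left(-30 - \frac{294}{449}\right) \left(-224\right) = \left(- \frac{13764}{449}\right) \left(-224\right) = \frac{3083136}{449}$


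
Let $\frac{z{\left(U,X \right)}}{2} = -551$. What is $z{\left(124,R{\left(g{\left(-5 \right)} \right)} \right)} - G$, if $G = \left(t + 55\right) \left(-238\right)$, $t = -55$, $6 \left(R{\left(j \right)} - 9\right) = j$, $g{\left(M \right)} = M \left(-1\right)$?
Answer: $-1102$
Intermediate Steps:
$g{\left(M \right)} = - M$
$R{\left(j \right)} = 9 + \frac{j}{6}$
$z{\left(U,X \right)} = -1102$ ($z{\left(U,X \right)} = 2 \left(-551\right) = -1102$)
$G = 0$ ($G = \left(-55 + 55\right) \left(-238\right) = 0 \left(-238\right) = 0$)
$z{\left(124,R{\left(g{\left(-5 \right)} \right)} \right)} - G = -1102 - 0 = -1102 + 0 = -1102$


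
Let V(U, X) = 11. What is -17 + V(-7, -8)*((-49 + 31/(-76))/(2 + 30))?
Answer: -82649/2432 ≈ -33.984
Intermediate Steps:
-17 + V(-7, -8)*((-49 + 31/(-76))/(2 + 30)) = -17 + 11*((-49 + 31/(-76))/(2 + 30)) = -17 + 11*((-49 + 31*(-1/76))/32) = -17 + 11*((-49 - 31/76)*(1/32)) = -17 + 11*(-3755/76*1/32) = -17 + 11*(-3755/2432) = -17 - 41305/2432 = -82649/2432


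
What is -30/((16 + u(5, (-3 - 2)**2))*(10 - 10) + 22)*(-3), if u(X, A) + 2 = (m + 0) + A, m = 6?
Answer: 45/11 ≈ 4.0909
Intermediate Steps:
u(X, A) = 4 + A (u(X, A) = -2 + ((6 + 0) + A) = -2 + (6 + A) = 4 + A)
-30/((16 + u(5, (-3 - 2)**2))*(10 - 10) + 22)*(-3) = -30/((16 + (4 + (-3 - 2)**2))*(10 - 10) + 22)*(-3) = -30/((16 + (4 + (-5)**2))*0 + 22)*(-3) = -30/((16 + (4 + 25))*0 + 22)*(-3) = -30/((16 + 29)*0 + 22)*(-3) = -30/(45*0 + 22)*(-3) = -30/(0 + 22)*(-3) = -30/22*(-3) = -30*1/22*(-3) = -15/11*(-3) = 45/11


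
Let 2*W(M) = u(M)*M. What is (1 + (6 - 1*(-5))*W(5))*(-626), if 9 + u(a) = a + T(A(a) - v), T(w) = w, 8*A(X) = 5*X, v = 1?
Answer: 253217/8 ≈ 31652.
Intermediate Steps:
A(X) = 5*X/8 (A(X) = (5*X)/8 = 5*X/8)
u(a) = -10 + 13*a/8 (u(a) = -9 + (a + (5*a/8 - 1*1)) = -9 + (a + (5*a/8 - 1)) = -9 + (a + (-1 + 5*a/8)) = -9 + (-1 + 13*a/8) = -10 + 13*a/8)
W(M) = M*(-10 + 13*M/8)/2 (W(M) = ((-10 + 13*M/8)*M)/2 = (M*(-10 + 13*M/8))/2 = M*(-10 + 13*M/8)/2)
(1 + (6 - 1*(-5))*W(5))*(-626) = (1 + (6 - 1*(-5))*((1/16)*5*(-80 + 13*5)))*(-626) = (1 + (6 + 5)*((1/16)*5*(-80 + 65)))*(-626) = (1 + 11*((1/16)*5*(-15)))*(-626) = (1 + 11*(-75/16))*(-626) = (1 - 825/16)*(-626) = -809/16*(-626) = 253217/8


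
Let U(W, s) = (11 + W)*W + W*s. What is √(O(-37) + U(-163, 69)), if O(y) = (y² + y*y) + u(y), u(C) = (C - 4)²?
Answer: 2*√4487 ≈ 133.97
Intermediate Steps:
u(C) = (-4 + C)²
O(y) = (-4 + y)² + 2*y² (O(y) = (y² + y*y) + (-4 + y)² = (y² + y²) + (-4 + y)² = 2*y² + (-4 + y)² = (-4 + y)² + 2*y²)
U(W, s) = W*s + W*(11 + W) (U(W, s) = W*(11 + W) + W*s = W*s + W*(11 + W))
√(O(-37) + U(-163, 69)) = √(((-4 - 37)² + 2*(-37)²) - 163*(11 - 163 + 69)) = √(((-41)² + 2*1369) - 163*(-83)) = √((1681 + 2738) + 13529) = √(4419 + 13529) = √17948 = 2*√4487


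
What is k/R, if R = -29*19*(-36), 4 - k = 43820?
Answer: -10954/4959 ≈ -2.2089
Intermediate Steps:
k = -43816 (k = 4 - 1*43820 = 4 - 43820 = -43816)
R = 19836 (R = -551*(-36) = 19836)
k/R = -43816/19836 = -43816*1/19836 = -10954/4959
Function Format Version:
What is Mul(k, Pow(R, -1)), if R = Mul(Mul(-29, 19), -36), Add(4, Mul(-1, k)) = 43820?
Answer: Rational(-10954, 4959) ≈ -2.2089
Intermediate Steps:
k = -43816 (k = Add(4, Mul(-1, 43820)) = Add(4, -43820) = -43816)
R = 19836 (R = Mul(-551, -36) = 19836)
Mul(k, Pow(R, -1)) = Mul(-43816, Pow(19836, -1)) = Mul(-43816, Rational(1, 19836)) = Rational(-10954, 4959)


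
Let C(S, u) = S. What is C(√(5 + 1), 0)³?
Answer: 6*√6 ≈ 14.697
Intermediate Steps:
C(√(5 + 1), 0)³ = (√(5 + 1))³ = (√6)³ = 6*√6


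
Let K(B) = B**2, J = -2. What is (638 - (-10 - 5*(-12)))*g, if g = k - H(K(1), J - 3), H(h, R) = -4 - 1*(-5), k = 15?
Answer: 8232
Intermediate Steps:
H(h, R) = 1 (H(h, R) = -4 + 5 = 1)
g = 14 (g = 15 - 1*1 = 15 - 1 = 14)
(638 - (-10 - 5*(-12)))*g = (638 - (-10 - 5*(-12)))*14 = (638 - (-10 + 60))*14 = (638 - 1*50)*14 = (638 - 50)*14 = 588*14 = 8232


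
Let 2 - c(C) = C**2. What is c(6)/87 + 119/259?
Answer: 221/3219 ≈ 0.068655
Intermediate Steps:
c(C) = 2 - C**2
c(6)/87 + 119/259 = (2 - 1*6**2)/87 + 119/259 = (2 - 1*36)*(1/87) + 119*(1/259) = (2 - 36)*(1/87) + 17/37 = -34*1/87 + 17/37 = -34/87 + 17/37 = 221/3219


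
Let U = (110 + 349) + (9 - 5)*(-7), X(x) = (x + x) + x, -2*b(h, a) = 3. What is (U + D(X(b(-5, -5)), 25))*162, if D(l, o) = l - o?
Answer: 65043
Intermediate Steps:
b(h, a) = -3/2 (b(h, a) = -½*3 = -3/2)
X(x) = 3*x (X(x) = 2*x + x = 3*x)
U = 431 (U = 459 + 4*(-7) = 459 - 28 = 431)
(U + D(X(b(-5, -5)), 25))*162 = (431 + (3*(-3/2) - 1*25))*162 = (431 + (-9/2 - 25))*162 = (431 - 59/2)*162 = (803/2)*162 = 65043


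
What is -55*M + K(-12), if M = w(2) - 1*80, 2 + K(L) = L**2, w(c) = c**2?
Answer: 4322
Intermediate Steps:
K(L) = -2 + L**2
M = -76 (M = 2**2 - 1*80 = 4 - 80 = -76)
-55*M + K(-12) = -55*(-76) + (-2 + (-12)**2) = 4180 + (-2 + 144) = 4180 + 142 = 4322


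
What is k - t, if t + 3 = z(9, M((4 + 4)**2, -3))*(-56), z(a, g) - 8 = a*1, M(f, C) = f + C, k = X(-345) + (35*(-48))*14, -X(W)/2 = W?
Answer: -21875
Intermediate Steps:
X(W) = -2*W
k = -22830 (k = -2*(-345) + (35*(-48))*14 = 690 - 1680*14 = 690 - 23520 = -22830)
M(f, C) = C + f
z(a, g) = 8 + a (z(a, g) = 8 + a*1 = 8 + a)
t = -955 (t = -3 + (8 + 9)*(-56) = -3 + 17*(-56) = -3 - 952 = -955)
k - t = -22830 - 1*(-955) = -22830 + 955 = -21875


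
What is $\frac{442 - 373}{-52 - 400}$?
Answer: $- \frac{69}{452} \approx -0.15265$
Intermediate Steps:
$\frac{442 - 373}{-52 - 400} = \frac{442 - 373}{-452} = 69 \left(- \frac{1}{452}\right) = - \frac{69}{452}$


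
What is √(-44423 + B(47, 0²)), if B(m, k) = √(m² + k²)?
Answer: 86*I*√6 ≈ 210.66*I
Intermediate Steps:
B(m, k) = √(k² + m²)
√(-44423 + B(47, 0²)) = √(-44423 + √((0²)² + 47²)) = √(-44423 + √(0² + 2209)) = √(-44423 + √(0 + 2209)) = √(-44423 + √2209) = √(-44423 + 47) = √(-44376) = 86*I*√6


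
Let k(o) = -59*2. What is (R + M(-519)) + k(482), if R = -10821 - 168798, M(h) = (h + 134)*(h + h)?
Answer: 219893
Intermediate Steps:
M(h) = 2*h*(134 + h) (M(h) = (134 + h)*(2*h) = 2*h*(134 + h))
R = -179619
k(o) = -118
(R + M(-519)) + k(482) = (-179619 + 2*(-519)*(134 - 519)) - 118 = (-179619 + 2*(-519)*(-385)) - 118 = (-179619 + 399630) - 118 = 220011 - 118 = 219893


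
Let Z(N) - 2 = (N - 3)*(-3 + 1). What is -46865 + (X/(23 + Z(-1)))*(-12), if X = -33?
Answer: -46853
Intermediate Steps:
Z(N) = 8 - 2*N (Z(N) = 2 + (N - 3)*(-3 + 1) = 2 + (-3 + N)*(-2) = 2 + (6 - 2*N) = 8 - 2*N)
-46865 + (X/(23 + Z(-1)))*(-12) = -46865 - 33/(23 + (8 - 2*(-1)))*(-12) = -46865 - 33/(23 + (8 + 2))*(-12) = -46865 - 33/(23 + 10)*(-12) = -46865 - 33/33*(-12) = -46865 - 33*1/33*(-12) = -46865 - 1*(-12) = -46865 + 12 = -46853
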